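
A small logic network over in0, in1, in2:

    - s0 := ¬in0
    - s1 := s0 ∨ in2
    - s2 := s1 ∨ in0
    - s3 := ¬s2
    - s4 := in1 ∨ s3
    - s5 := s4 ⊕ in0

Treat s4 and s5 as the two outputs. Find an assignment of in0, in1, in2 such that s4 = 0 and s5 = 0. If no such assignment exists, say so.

Check with in0=0, in1=0, in2=1:
s0 = ¬in0 = ¬0 = 1
s1 = s0 ∨ in2 = 1 ∨ 1 = 1
s2 = s1 ∨ in0 = 1 ∨ 0 = 1
s3 = ¬s2 = ¬1 = 0
s4 = in1 ∨ s3 = 0 ∨ 0 = 0
s5 = s4 ⊕ in0 = 0 ⊕ 0 = 0
So s4 = 0 and s5 = 0.

in0=0, in1=0, in2=1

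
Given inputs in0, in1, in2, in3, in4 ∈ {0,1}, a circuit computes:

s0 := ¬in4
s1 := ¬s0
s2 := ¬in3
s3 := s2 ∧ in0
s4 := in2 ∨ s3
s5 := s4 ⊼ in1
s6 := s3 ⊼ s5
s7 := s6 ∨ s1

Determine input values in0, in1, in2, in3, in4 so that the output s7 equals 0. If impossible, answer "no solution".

in0=1, in1=0, in2=0, in3=0, in4=0

s7 = s6 ∨ s1 must be 0, so both s6 = 0 and s1 = 0.
s6 = s3 ⊼ s5 must be 0, so both s3 = 1 and s5 = 1.
Check with in0=1, in1=0, in2=0, in3=0, in4=0:
s0 = ¬in4 = ¬0 = 1
s1 = ¬s0 = ¬1 = 0
s2 = ¬in3 = ¬0 = 1
s3 = s2 ∧ in0 = 1 ∧ 1 = 1
s4 = in2 ∨ s3 = 0 ∨ 1 = 1
s5 = s4 ⊼ in1 = 1 ⊼ 0 = 1
s6 = s3 ⊼ s5 = 1 ⊼ 1 = 0
s7 = s6 ∨ s1 = 0 ∨ 0 = 0
So s7 = 0 as required.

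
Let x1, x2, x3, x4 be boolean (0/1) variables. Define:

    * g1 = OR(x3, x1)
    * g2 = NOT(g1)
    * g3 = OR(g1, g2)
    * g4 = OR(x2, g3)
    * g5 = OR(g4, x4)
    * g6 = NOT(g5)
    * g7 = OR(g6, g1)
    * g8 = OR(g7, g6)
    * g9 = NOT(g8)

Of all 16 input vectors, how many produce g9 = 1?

g9 = NOT(g8) must be 1, so g8 = 0.
Satisfying assignments:
  x1=0, x2=0, x3=0, x4=0
  x1=0, x2=0, x3=0, x4=1
  x1=0, x2=1, x3=0, x4=0
  x1=0, x2=1, x3=0, x4=1

4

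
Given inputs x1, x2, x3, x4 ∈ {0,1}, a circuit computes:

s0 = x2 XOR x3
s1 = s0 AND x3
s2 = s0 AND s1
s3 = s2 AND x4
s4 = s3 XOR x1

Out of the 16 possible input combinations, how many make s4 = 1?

s4 = s3 XOR x1 must be 1, so s3 and x1 differ.
Enumerating the 16 input combinations, 8 give s4 = 1 and 8 give s4 = 0.

8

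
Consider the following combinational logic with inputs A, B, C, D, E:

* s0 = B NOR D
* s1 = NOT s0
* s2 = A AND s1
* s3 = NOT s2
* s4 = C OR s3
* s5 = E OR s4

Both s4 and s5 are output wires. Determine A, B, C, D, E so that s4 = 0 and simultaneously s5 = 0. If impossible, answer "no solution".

Check with A=1, B=1, C=0, D=0, E=0:
s0 = B NOR D = 1 NOR 0 = 0
s1 = NOT s0 = NOT 0 = 1
s2 = A AND s1 = 1 AND 1 = 1
s3 = NOT s2 = NOT 1 = 0
s4 = C OR s3 = 0 OR 0 = 0
s5 = E OR s4 = 0 OR 0 = 0
So s4 = 0 and s5 = 0.

A=1, B=1, C=0, D=0, E=0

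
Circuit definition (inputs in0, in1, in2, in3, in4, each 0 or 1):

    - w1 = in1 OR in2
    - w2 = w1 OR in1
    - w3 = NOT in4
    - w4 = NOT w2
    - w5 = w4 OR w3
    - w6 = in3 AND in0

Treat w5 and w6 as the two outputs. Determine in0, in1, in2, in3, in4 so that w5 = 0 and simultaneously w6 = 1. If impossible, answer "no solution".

Check with in0=1, in1=1, in2=0, in3=1, in4=1:
w1 = in1 OR in2 = 1 OR 0 = 1
w2 = w1 OR in1 = 1 OR 1 = 1
w3 = NOT in4 = NOT 1 = 0
w4 = NOT w2 = NOT 1 = 0
w5 = w4 OR w3 = 0 OR 0 = 0
w6 = in3 AND in0 = 1 AND 1 = 1
So w5 = 0 and w6 = 1.

in0=1, in1=1, in2=0, in3=1, in4=1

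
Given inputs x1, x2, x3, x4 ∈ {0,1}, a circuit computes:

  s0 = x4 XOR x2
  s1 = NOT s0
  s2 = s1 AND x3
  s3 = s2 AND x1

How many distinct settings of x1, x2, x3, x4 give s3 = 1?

s3 = s2 AND x1 must be 1, so both s2 = 1 and x1 = 1.
Satisfying assignments:
  x1=1, x2=0, x3=1, x4=0
  x1=1, x2=1, x3=1, x4=1

2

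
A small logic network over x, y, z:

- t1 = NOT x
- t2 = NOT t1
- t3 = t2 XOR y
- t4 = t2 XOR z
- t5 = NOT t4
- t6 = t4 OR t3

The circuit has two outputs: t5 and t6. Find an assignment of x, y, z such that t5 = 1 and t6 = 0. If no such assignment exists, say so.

x=1, y=1, z=1

Check with x=1, y=1, z=1:
t1 = NOT x = NOT 1 = 0
t2 = NOT t1 = NOT 0 = 1
t3 = t2 XOR y = 1 XOR 1 = 0
t4 = t2 XOR z = 1 XOR 1 = 0
t5 = NOT t4 = NOT 0 = 1
t6 = t4 OR t3 = 0 OR 0 = 0
So t5 = 1 and t6 = 0.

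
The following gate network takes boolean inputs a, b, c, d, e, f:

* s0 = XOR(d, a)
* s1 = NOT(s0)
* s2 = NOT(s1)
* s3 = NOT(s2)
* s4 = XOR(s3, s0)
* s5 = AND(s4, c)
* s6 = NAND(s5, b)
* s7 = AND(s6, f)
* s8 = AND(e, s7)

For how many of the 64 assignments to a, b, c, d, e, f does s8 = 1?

12

s8 = AND(e, s7) must be 1, so both e = 1 and s7 = 1.
Enumerating the 64 input combinations, 12 give s8 = 1 and 52 give s8 = 0.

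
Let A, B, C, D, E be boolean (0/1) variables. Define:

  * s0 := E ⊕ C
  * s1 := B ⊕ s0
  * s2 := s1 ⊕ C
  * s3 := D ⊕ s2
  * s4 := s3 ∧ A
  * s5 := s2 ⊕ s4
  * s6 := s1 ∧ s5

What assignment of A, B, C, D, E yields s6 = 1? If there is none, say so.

s6 = s1 ∧ s5 must be 1, so both s1 = 1 and s5 = 1.
Check with A=1, B=0, C=0, D=1, E=1:
s0 = E ⊕ C = 1 ⊕ 0 = 1
s1 = B ⊕ s0 = 0 ⊕ 1 = 1
s2 = s1 ⊕ C = 1 ⊕ 0 = 1
s3 = D ⊕ s2 = 1 ⊕ 1 = 0
s4 = s3 ∧ A = 0 ∧ 1 = 0
s5 = s2 ⊕ s4 = 1 ⊕ 0 = 1
s6 = s1 ∧ s5 = 1 ∧ 1 = 1
So s6 = 1 as required.

A=1, B=0, C=0, D=1, E=1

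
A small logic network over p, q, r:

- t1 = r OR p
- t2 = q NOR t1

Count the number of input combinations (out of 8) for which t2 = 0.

7

t2 = q NOR t1 must be 0, so at least one of q, t1 is 1.
Enumerating the 8 input combinations, 7 give t2 = 0 and 1 give t2 = 1.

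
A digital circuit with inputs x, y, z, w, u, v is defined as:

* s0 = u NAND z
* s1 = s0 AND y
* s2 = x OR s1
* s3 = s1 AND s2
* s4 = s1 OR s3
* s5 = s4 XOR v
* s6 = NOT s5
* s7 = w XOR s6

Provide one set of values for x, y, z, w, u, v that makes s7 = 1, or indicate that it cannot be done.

x=0, y=1, z=1, w=0, u=0, v=1

s7 = w XOR s6 must be 1, so w and s6 differ.
Check with x=0, y=1, z=1, w=0, u=0, v=1:
s0 = u NAND z = 0 NAND 1 = 1
s1 = s0 AND y = 1 AND 1 = 1
s2 = x OR s1 = 0 OR 1 = 1
s3 = s1 AND s2 = 1 AND 1 = 1
s4 = s1 OR s3 = 1 OR 1 = 1
s5 = s4 XOR v = 1 XOR 1 = 0
s6 = NOT s5 = NOT 0 = 1
s7 = w XOR s6 = 0 XOR 1 = 1
So s7 = 1 as required.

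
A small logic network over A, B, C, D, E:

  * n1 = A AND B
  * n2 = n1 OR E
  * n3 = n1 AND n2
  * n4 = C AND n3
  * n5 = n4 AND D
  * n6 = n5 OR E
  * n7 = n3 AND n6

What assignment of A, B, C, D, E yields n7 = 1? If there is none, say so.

n7 = n3 AND n6 must be 1, so both n3 = 1 and n6 = 1.
Check with A=1, B=1, C=1, D=0, E=1:
n1 = A AND B = 1 AND 1 = 1
n2 = n1 OR E = 1 OR 1 = 1
n3 = n1 AND n2 = 1 AND 1 = 1
n4 = C AND n3 = 1 AND 1 = 1
n5 = n4 AND D = 1 AND 0 = 0
n6 = n5 OR E = 0 OR 1 = 1
n7 = n3 AND n6 = 1 AND 1 = 1
So n7 = 1 as required.

A=1, B=1, C=1, D=0, E=1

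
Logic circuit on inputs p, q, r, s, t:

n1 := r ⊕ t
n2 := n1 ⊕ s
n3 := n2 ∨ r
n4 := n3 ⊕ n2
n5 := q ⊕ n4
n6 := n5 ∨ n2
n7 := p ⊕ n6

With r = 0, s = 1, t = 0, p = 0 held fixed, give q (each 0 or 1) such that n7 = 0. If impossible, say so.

no solution exists

With r = 0, s = 1, t = 0, p = 0 fixed, none of the 2 settings of q give n7 = 0.
For example, with q=1:
n1 = r ⊕ t = 0 ⊕ 0 = 0
n2 = n1 ⊕ s = 0 ⊕ 1 = 1
n3 = n2 ∨ r = 1 ∨ 0 = 1
n4 = n3 ⊕ n2 = 1 ⊕ 1 = 0
n5 = q ⊕ n4 = 1 ⊕ 0 = 1
n6 = n5 ∨ n2 = 1 ∨ 1 = 1
n7 = p ⊕ n6 = 0 ⊕ 1 = 1
giving n7 = 1 ≠ 0.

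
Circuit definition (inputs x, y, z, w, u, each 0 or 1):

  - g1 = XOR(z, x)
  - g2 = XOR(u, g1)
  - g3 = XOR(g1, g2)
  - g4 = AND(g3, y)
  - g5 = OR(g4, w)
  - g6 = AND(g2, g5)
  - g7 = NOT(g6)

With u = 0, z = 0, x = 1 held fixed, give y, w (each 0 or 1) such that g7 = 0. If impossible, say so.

y=1, w=1

g7 = NOT(g6) must be 0, so g6 = 1.
g6 = AND(g2, g5) must be 1, so both g2 = 1 and g5 = 1.
Check with u = 0, z = 0, x = 1 and y=1, w=1:
g1 = XOR(z, x) = XOR(0, 1) = 1
g2 = XOR(u, g1) = XOR(0, 1) = 1
g3 = XOR(g1, g2) = XOR(1, 1) = 0
g4 = AND(g3, y) = AND(0, 1) = 0
g5 = OR(g4, w) = OR(0, 1) = 1
g6 = AND(g2, g5) = AND(1, 1) = 1
g7 = NOT(g6) = NOT 1 = 0
So g7 = 0.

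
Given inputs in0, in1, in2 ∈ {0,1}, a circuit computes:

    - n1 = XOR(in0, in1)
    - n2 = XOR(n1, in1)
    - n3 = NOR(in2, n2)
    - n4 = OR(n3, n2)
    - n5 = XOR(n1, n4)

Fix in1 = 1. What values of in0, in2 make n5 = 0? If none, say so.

in0=0 in2=0

n5 = XOR(n1, n4) must be 0, so n1 and n4 are equal.
Check with in1 = 1 and in0=0, in2=0:
n1 = XOR(in0, in1) = XOR(0, 1) = 1
n2 = XOR(n1, in1) = XOR(1, 1) = 0
n3 = NOR(in2, n2) = NOR(0, 0) = 1
n4 = OR(n3, n2) = OR(1, 0) = 1
n5 = XOR(n1, n4) = XOR(1, 1) = 0
So n5 = 0.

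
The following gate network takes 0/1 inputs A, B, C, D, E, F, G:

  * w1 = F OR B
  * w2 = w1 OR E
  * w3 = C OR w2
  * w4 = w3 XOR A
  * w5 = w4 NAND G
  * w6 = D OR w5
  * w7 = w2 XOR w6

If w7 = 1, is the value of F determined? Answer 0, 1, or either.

Both values of F occur among assignments with w7 = 1:
  F=0: A=0, B=0, C=0, D=0, E=0, F=0, G=0
  F=1: A=0, B=0, C=0, D=0, E=0, F=1, G=1

either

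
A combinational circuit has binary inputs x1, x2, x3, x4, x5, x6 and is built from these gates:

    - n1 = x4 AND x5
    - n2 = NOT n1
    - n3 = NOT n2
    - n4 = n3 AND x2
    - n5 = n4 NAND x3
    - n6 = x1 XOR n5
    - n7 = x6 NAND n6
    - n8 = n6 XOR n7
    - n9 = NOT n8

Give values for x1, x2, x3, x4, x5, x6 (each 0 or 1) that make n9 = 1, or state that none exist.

x1=0 x2=0 x3=1 x4=0 x5=0 x6=0

n9 = NOT n8 must be 1, so n8 = 0.
n8 = n6 XOR n7 must be 0, so n6 and n7 are equal.
Check with x1=0 x2=0 x3=1 x4=0 x5=0 x6=0:
n1 = x4 AND x5 = 0 AND 0 = 0
n2 = NOT n1 = NOT 0 = 1
n3 = NOT n2 = NOT 1 = 0
n4 = n3 AND x2 = 0 AND 0 = 0
n5 = n4 NAND x3 = 0 NAND 1 = 1
n6 = x1 XOR n5 = 0 XOR 1 = 1
n7 = x6 NAND n6 = 0 NAND 1 = 1
n8 = n6 XOR n7 = 1 XOR 1 = 0
n9 = NOT n8 = NOT 0 = 1
So n9 = 1 as required.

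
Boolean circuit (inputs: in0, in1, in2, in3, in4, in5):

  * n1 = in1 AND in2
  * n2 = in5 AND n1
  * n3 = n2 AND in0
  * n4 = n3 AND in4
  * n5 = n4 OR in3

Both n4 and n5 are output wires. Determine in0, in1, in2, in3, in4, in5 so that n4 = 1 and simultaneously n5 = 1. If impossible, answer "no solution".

in0=1, in1=1, in2=1, in3=1, in4=1, in5=1

Check with in0=1, in1=1, in2=1, in3=1, in4=1, in5=1:
n1 = in1 AND in2 = 1 AND 1 = 1
n2 = in5 AND n1 = 1 AND 1 = 1
n3 = n2 AND in0 = 1 AND 1 = 1
n4 = n3 AND in4 = 1 AND 1 = 1
n5 = n4 OR in3 = 1 OR 1 = 1
So n4 = 1 and n5 = 1.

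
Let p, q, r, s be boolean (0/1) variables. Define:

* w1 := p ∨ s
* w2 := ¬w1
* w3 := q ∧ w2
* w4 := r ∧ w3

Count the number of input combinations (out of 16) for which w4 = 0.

15

w4 = r ∧ w3 must be 0, so at least one of r, w3 is 0.
Enumerating the 16 input combinations, 15 give w4 = 0 and 1 give w4 = 1.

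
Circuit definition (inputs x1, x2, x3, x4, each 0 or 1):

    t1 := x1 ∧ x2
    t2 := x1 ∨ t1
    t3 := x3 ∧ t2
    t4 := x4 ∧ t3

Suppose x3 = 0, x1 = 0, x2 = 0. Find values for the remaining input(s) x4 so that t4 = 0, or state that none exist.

x4=0

Check with x3 = 0, x1 = 0, x2 = 0 and x4=0:
t1 = x1 ∧ x2 = 0 ∧ 0 = 0
t2 = x1 ∨ t1 = 0 ∨ 0 = 0
t3 = x3 ∧ t2 = 0 ∧ 0 = 0
t4 = x4 ∧ t3 = 0 ∧ 0 = 0
So t4 = 0.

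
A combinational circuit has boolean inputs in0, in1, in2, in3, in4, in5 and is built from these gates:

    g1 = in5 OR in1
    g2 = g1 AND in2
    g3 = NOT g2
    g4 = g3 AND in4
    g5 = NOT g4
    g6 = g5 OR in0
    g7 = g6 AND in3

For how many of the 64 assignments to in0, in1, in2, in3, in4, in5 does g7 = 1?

g7 = g6 AND in3 must be 1, so both g6 = 1 and in3 = 1.
g6 = g5 OR in0 must be 1, so at least one of g5, in0 is 1.
Enumerating the 64 input combinations, 27 give g7 = 1 and 37 give g7 = 0.

27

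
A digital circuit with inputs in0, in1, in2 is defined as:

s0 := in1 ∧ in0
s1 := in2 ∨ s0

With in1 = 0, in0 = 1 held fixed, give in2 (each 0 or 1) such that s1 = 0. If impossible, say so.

in2=0

s1 = in2 ∨ s0 must be 0, so both in2 = 0 and s0 = 0.
s0 = in1 ∧ in0 must be 0, so at least one of in1, in0 is 0.
Check with in1 = 0, in0 = 1 and in2=0:
s0 = in1 ∧ in0 = 0 ∧ 1 = 0
s1 = in2 ∨ s0 = 0 ∨ 0 = 0
So s1 = 0.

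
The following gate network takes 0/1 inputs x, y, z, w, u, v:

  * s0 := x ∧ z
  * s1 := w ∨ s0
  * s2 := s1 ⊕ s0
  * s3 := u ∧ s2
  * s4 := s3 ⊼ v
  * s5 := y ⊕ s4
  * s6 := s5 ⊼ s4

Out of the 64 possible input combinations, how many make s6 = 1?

35

s6 = s5 ⊼ s4 must be 1, so at least one of s5, s4 is 0.
Enumerating the 64 input combinations, 35 give s6 = 1 and 29 give s6 = 0.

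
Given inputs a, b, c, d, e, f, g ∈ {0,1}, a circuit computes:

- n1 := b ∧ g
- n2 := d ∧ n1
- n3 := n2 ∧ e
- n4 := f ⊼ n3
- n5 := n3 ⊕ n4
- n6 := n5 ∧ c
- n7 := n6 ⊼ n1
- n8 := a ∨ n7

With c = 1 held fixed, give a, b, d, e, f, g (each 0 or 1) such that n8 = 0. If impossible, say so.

a=0 b=1 d=1 e=0 f=1 g=1

n8 = a ∨ n7 must be 0, so both a = 0 and n7 = 0.
Check with c = 1 and a=0, b=1, d=1, e=0, f=1, g=1:
n1 = b ∧ g = 1 ∧ 1 = 1
n2 = d ∧ n1 = 1 ∧ 1 = 1
n3 = n2 ∧ e = 1 ∧ 0 = 0
n4 = f ⊼ n3 = 1 ⊼ 0 = 1
n5 = n3 ⊕ n4 = 0 ⊕ 1 = 1
n6 = n5 ∧ c = 1 ∧ 1 = 1
n7 = n6 ⊼ n1 = 1 ⊼ 1 = 0
n8 = a ∨ n7 = 0 ∨ 0 = 0
So n8 = 0.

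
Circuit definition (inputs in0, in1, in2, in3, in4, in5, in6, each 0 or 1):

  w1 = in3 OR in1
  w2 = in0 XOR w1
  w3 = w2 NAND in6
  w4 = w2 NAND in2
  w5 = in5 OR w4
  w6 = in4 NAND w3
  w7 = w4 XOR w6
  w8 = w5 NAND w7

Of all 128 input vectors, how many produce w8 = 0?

w8 = w5 NAND w7 must be 0, so both w5 = 1 and w7 = 1.
w5 = in5 OR w4 must be 1, so at least one of in5, w4 is 1.
Enumerating the 128 input combinations, 52 give w8 = 0 and 76 give w8 = 1.

52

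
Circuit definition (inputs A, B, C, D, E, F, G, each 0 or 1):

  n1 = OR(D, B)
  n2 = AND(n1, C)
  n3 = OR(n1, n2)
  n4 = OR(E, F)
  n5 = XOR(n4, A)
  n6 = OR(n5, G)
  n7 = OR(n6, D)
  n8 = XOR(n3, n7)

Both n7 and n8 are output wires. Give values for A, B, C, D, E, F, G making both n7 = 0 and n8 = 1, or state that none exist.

A=0, B=1, C=1, D=0, E=0, F=0, G=0

Check with A=0, B=1, C=1, D=0, E=0, F=0, G=0:
n1 = OR(D, B) = OR(0, 1) = 1
n2 = AND(n1, C) = AND(1, 1) = 1
n3 = OR(n1, n2) = OR(1, 1) = 1
n4 = OR(E, F) = OR(0, 0) = 0
n5 = XOR(n4, A) = XOR(0, 0) = 0
n6 = OR(n5, G) = OR(0, 0) = 0
n7 = OR(n6, D) = OR(0, 0) = 0
n8 = XOR(n3, n7) = XOR(1, 0) = 1
So n7 = 0 and n8 = 1.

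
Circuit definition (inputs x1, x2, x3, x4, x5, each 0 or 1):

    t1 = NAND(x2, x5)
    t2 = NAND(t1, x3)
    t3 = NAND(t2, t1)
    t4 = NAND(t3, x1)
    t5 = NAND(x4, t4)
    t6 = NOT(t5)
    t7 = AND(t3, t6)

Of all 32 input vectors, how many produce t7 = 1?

t7 = AND(t3, t6) must be 1, so both t3 = 1 and t6 = 1.
Enumerating the 32 input combinations, 5 give t7 = 1 and 27 give t7 = 0.

5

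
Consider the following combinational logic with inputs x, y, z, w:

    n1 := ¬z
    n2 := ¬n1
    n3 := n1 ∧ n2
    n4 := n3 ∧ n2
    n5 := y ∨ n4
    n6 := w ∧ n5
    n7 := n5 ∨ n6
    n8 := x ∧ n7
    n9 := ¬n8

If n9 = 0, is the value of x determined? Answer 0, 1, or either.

n9 = ¬n8 must be 0, so n8 = 1.
Every assignment with n9 = 0 has x = 1; there are 4 such assignment(s).
  x=1, y=1, z=0, w=0
  x=1, y=1, z=0, w=1
  x=1, y=1, z=1, w=0
  x=1, y=1, z=1, w=1

1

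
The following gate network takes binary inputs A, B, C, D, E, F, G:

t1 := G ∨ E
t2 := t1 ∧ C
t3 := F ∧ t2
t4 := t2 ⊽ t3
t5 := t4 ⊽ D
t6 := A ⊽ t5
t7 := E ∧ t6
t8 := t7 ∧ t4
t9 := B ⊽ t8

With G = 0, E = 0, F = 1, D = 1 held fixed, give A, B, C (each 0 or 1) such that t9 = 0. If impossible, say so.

A=1, B=1, C=0

t9 = B ⊽ t8 must be 0, so at least one of B, t8 is 1.
Check with G = 0, E = 0, F = 1, D = 1 and A=1, B=1, C=0:
t1 = G ∨ E = 0 ∨ 0 = 0
t2 = t1 ∧ C = 0 ∧ 0 = 0
t3 = F ∧ t2 = 1 ∧ 0 = 0
t4 = t2 ⊽ t3 = 0 ⊽ 0 = 1
t5 = t4 ⊽ D = 1 ⊽ 1 = 0
t6 = A ⊽ t5 = 1 ⊽ 0 = 0
t7 = E ∧ t6 = 0 ∧ 0 = 0
t8 = t7 ∧ t4 = 0 ∧ 1 = 0
t9 = B ⊽ t8 = 1 ⊽ 0 = 0
So t9 = 0.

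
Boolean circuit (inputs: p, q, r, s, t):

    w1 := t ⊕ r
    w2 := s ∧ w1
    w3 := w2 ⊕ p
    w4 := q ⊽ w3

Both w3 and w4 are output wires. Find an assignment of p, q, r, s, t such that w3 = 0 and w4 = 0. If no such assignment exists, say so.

p=0, q=1, r=1, s=1, t=1

Check with p=0, q=1, r=1, s=1, t=1:
w1 = t ⊕ r = 1 ⊕ 1 = 0
w2 = s ∧ w1 = 1 ∧ 0 = 0
w3 = w2 ⊕ p = 0 ⊕ 0 = 0
w4 = q ⊽ w3 = 1 ⊽ 0 = 0
So w3 = 0 and w4 = 0.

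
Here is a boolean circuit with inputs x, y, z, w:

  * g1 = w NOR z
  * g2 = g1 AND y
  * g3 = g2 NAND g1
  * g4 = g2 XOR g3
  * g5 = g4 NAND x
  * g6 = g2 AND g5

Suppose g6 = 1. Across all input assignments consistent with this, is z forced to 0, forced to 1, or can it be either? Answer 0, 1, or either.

g6 = g2 AND g5 must be 1, so both g2 = 1 and g5 = 1.
g2 = g1 AND y must be 1, so both g1 = 1 and y = 1.
g5 = g4 NAND x must be 1, so at least one of g4, x is 0.
Every assignment with g6 = 1 has z = 0; there are 1 such assignment(s).
  x=0, y=1, z=0, w=0

0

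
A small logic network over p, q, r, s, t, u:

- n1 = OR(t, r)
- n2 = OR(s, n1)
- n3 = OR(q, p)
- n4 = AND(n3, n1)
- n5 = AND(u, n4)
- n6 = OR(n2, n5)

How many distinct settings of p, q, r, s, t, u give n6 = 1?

n6 = OR(n2, n5) must be 1, so at least one of n2, n5 is 1.
Enumerating the 64 input combinations, 56 give n6 = 1 and 8 give n6 = 0.

56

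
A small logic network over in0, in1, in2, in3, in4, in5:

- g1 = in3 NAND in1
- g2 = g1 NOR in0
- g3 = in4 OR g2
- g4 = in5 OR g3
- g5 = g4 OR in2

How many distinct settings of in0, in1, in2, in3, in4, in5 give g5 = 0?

7

g5 = g4 OR in2 must be 0, so both g4 = 0 and in2 = 0.
g4 = in5 OR g3 must be 0, so both in5 = 0 and g3 = 0.
Enumerating the 64 input combinations, 7 give g5 = 0 and 57 give g5 = 1.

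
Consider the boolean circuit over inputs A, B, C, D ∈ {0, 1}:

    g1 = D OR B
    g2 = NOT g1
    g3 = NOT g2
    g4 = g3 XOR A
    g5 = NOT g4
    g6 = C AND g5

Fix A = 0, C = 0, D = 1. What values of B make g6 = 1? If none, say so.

With A = 0, C = 0, D = 1 fixed, none of the 2 settings of B give g6 = 1.
For example, with B=0:
g1 = D OR B = 1 OR 0 = 1
g2 = NOT g1 = NOT 1 = 0
g3 = NOT g2 = NOT 0 = 1
g4 = g3 XOR A = 1 XOR 0 = 1
g5 = NOT g4 = NOT 1 = 0
g6 = C AND g5 = 0 AND 0 = 0
giving g6 = 0 ≠ 1.

no solution exists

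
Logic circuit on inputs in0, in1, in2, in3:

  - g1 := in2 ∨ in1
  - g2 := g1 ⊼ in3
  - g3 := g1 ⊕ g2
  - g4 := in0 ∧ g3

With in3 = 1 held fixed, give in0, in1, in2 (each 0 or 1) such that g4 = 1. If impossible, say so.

in0=1, in1=1, in2=1

g4 = in0 ∧ g3 must be 1, so both in0 = 1 and g3 = 1.
g3 = g1 ⊕ g2 must be 1, so g1 and g2 differ.
Check with in3 = 1 and in0=1, in1=1, in2=1:
g1 = in2 ∨ in1 = 1 ∨ 1 = 1
g2 = g1 ⊼ in3 = 1 ⊼ 1 = 0
g3 = g1 ⊕ g2 = 1 ⊕ 0 = 1
g4 = in0 ∧ g3 = 1 ∧ 1 = 1
So g4 = 1.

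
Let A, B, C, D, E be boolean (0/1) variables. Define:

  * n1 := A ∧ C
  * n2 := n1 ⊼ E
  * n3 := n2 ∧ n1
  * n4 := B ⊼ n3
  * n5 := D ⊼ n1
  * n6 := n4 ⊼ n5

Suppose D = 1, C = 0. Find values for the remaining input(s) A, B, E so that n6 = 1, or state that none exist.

no solution exists

With D = 1, C = 0 fixed, none of the 8 settings of A, B, E give n6 = 1.
For example, with A=1, B=0, E=1:
n1 = A ∧ C = 1 ∧ 0 = 0
n2 = n1 ⊼ E = 0 ⊼ 1 = 1
n3 = n2 ∧ n1 = 1 ∧ 0 = 0
n4 = B ⊼ n3 = 0 ⊼ 0 = 1
n5 = D ⊼ n1 = 1 ⊼ 0 = 1
n6 = n4 ⊼ n5 = 1 ⊼ 1 = 0
giving n6 = 0 ≠ 1.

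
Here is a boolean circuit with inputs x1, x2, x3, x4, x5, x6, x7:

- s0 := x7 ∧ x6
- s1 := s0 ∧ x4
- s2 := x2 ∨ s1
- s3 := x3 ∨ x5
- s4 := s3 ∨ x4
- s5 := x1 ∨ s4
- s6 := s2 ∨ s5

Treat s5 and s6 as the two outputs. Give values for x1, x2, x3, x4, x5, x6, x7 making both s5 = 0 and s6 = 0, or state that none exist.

x1=0 x2=0 x3=0 x4=0 x5=0 x6=0 x7=1

Check with x1=0 x2=0 x3=0 x4=0 x5=0 x6=0 x7=1:
s0 = x7 ∧ x6 = 1 ∧ 0 = 0
s1 = s0 ∧ x4 = 0 ∧ 0 = 0
s2 = x2 ∨ s1 = 0 ∨ 0 = 0
s3 = x3 ∨ x5 = 0 ∨ 0 = 0
s4 = s3 ∨ x4 = 0 ∨ 0 = 0
s5 = x1 ∨ s4 = 0 ∨ 0 = 0
s6 = s2 ∨ s5 = 0 ∨ 0 = 0
So s5 = 0 and s6 = 0.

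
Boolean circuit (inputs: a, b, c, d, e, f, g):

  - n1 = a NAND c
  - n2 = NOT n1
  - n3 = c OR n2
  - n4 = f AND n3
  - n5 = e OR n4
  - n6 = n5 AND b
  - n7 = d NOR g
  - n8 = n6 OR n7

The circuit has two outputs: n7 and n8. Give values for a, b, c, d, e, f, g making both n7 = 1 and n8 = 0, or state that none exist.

Across all 128 input combinations, none give both n7 = 1 and n8 = 0.

no solution exists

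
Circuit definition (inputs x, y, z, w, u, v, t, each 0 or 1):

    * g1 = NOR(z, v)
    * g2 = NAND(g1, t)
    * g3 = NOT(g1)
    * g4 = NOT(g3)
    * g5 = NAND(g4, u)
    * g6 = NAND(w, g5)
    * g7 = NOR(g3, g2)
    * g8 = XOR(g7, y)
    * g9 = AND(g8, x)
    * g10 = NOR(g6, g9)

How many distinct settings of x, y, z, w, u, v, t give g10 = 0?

g10 = NOR(g6, g9) must be 0, so at least one of g6, g9 is 1.
Enumerating the 128 input combinations, 86 give g10 = 0 and 42 give g10 = 1.

86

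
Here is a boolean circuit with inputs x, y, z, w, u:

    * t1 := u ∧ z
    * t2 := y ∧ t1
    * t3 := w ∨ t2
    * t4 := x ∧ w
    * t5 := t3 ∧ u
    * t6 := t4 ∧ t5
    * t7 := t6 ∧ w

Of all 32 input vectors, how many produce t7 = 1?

4

t7 = t6 ∧ w must be 1, so both t6 = 1 and w = 1.
t6 = t4 ∧ t5 must be 1, so both t4 = 1 and t5 = 1.
t4 = x ∧ w must be 1, so both x = 1 and w = 1.
Satisfying assignments:
  x=1, y=0, z=0, w=1, u=1
  x=1, y=0, z=1, w=1, u=1
  x=1, y=1, z=0, w=1, u=1
  x=1, y=1, z=1, w=1, u=1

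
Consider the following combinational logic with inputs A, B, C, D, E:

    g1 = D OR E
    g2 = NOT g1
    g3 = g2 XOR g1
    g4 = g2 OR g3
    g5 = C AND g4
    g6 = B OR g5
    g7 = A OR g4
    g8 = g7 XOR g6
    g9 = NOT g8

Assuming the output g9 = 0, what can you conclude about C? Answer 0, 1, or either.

g9 = NOT g8 must be 0, so g8 = 1.
g8 = g7 XOR g6 must be 1, so g7 and g6 differ.
Every assignment with g9 = 0 has C = 0; there are 8 such assignment(s).

0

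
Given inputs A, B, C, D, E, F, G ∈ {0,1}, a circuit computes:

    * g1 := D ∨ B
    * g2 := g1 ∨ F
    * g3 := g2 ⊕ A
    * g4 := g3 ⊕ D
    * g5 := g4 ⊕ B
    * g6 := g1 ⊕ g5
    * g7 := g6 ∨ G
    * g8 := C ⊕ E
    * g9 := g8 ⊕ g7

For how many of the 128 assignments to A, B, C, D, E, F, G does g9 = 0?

64

g9 = g8 ⊕ g7 must be 0, so g8 and g7 are equal.
Enumerating the 128 input combinations, 64 give g9 = 0 and 64 give g9 = 1.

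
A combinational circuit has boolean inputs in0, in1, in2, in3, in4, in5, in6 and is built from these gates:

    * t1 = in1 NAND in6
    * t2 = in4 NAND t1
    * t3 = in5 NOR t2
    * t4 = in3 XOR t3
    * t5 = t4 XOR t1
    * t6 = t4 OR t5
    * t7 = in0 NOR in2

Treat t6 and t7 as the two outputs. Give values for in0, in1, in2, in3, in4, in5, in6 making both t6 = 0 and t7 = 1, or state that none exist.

in0=0 in1=1 in2=0 in3=0 in4=1 in5=0 in6=1

Check with in0=0 in1=1 in2=0 in3=0 in4=1 in5=0 in6=1:
t1 = in1 NAND in6 = 1 NAND 1 = 0
t2 = in4 NAND t1 = 1 NAND 0 = 1
t3 = in5 NOR t2 = 0 NOR 1 = 0
t4 = in3 XOR t3 = 0 XOR 0 = 0
t5 = t4 XOR t1 = 0 XOR 0 = 0
t6 = t4 OR t5 = 0 OR 0 = 0
t7 = in0 NOR in2 = 0 NOR 0 = 1
So t6 = 0 and t7 = 1.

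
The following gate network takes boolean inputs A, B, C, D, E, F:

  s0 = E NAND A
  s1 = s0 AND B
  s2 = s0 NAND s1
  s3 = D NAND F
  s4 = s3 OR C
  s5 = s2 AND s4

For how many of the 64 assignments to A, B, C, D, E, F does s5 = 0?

s5 = s2 AND s4 must be 0, so at least one of s2, s4 is 0.
Enumerating the 64 input combinations, 29 give s5 = 0 and 35 give s5 = 1.

29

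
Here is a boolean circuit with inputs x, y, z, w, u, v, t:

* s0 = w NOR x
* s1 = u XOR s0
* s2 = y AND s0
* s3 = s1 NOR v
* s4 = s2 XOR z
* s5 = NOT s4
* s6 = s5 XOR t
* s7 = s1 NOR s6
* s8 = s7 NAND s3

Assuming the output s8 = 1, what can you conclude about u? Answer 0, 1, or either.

Both values of u occur among assignments with s8 = 1:
  u=0: x=0, y=0, z=0, w=0, u=0, v=0, t=0
  u=1: x=0, y=0, z=0, w=0, u=1, v=0, t=0

either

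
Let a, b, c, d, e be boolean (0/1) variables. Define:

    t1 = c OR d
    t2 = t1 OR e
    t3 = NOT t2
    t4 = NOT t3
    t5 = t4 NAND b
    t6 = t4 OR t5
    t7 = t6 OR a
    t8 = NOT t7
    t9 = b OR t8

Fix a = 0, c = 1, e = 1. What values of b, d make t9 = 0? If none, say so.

t9 = b OR t8 must be 0, so both b = 0 and t8 = 0.
Check with a = 0, c = 1, e = 1 and b=0, d=0:
t1 = c OR d = 1 OR 0 = 1
t2 = t1 OR e = 1 OR 1 = 1
t3 = NOT t2 = NOT 1 = 0
t4 = NOT t3 = NOT 0 = 1
t5 = t4 NAND b = 1 NAND 0 = 1
t6 = t4 OR t5 = 1 OR 1 = 1
t7 = t6 OR a = 1 OR 0 = 1
t8 = NOT t7 = NOT 1 = 0
t9 = b OR t8 = 0 OR 0 = 0
So t9 = 0.

b=0, d=0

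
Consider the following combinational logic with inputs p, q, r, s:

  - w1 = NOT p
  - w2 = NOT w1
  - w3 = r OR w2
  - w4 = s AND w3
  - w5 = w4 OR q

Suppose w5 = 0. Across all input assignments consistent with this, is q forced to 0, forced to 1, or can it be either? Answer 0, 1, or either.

0

w5 = w4 OR q must be 0, so both w4 = 0 and q = 0.
w4 = s AND w3 must be 0, so at least one of s, w3 is 0.
Every assignment with w5 = 0 has q = 0; there are 5 such assignment(s).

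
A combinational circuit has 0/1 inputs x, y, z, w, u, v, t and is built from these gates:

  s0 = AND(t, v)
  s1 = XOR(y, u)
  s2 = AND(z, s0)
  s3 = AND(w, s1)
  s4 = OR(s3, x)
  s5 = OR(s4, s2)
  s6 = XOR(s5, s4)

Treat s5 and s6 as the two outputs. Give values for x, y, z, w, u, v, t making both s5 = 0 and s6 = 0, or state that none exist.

x=0, y=1, z=0, w=0, u=1, v=0, t=1

Check with x=0, y=1, z=0, w=0, u=1, v=0, t=1:
s0 = AND(t, v) = AND(1, 0) = 0
s1 = XOR(y, u) = XOR(1, 1) = 0
s2 = AND(z, s0) = AND(0, 0) = 0
s3 = AND(w, s1) = AND(0, 0) = 0
s4 = OR(s3, x) = OR(0, 0) = 0
s5 = OR(s4, s2) = OR(0, 0) = 0
s6 = XOR(s5, s4) = XOR(0, 0) = 0
So s5 = 0 and s6 = 0.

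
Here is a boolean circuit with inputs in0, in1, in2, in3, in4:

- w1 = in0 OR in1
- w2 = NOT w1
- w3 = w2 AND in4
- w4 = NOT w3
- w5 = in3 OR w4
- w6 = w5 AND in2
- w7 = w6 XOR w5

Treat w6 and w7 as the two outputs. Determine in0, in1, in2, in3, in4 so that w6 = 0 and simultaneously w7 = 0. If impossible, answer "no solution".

Check with in0=0, in1=0, in2=0, in3=0, in4=1:
w1 = in0 OR in1 = 0 OR 0 = 0
w2 = NOT w1 = NOT 0 = 1
w3 = w2 AND in4 = 1 AND 1 = 1
w4 = NOT w3 = NOT 1 = 0
w5 = in3 OR w4 = 0 OR 0 = 0
w6 = w5 AND in2 = 0 AND 0 = 0
w7 = w6 XOR w5 = 0 XOR 0 = 0
So w6 = 0 and w7 = 0.

in0=0, in1=0, in2=0, in3=0, in4=1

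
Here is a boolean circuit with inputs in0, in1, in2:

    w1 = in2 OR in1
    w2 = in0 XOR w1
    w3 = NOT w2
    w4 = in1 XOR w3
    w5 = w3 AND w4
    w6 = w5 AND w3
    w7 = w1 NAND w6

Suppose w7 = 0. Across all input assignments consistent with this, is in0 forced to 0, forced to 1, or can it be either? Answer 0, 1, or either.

w7 = w1 NAND w6 must be 0, so both w1 = 1 and w6 = 1.
w1 = in2 OR in1 must be 1, so at least one of in2, in1 is 1.
w6 = w5 AND w3 must be 1, so both w5 = 1 and w3 = 1.
Every assignment with w7 = 0 has in0 = 1; there are 1 such assignment(s).
  in0=1, in1=0, in2=1

1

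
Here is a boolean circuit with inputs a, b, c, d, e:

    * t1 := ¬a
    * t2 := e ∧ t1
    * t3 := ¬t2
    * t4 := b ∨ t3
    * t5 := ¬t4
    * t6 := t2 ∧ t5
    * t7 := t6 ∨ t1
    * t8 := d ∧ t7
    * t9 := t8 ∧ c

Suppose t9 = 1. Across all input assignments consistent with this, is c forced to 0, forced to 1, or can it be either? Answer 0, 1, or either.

t9 = t8 ∧ c must be 1, so both t8 = 1 and c = 1.
Every assignment with t9 = 1 has c = 1; there are 4 such assignment(s).
  a=0, b=0, c=1, d=1, e=0
  a=0, b=0, c=1, d=1, e=1
  a=0, b=1, c=1, d=1, e=0
  a=0, b=1, c=1, d=1, e=1

1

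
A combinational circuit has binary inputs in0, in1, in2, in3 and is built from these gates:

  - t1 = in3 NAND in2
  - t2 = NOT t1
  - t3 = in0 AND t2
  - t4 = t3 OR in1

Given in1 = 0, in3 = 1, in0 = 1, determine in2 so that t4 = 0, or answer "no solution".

in2=0

t4 = t3 OR in1 must be 0, so both t3 = 0 and in1 = 0.
t3 = in0 AND t2 must be 0, so at least one of in0, t2 is 0.
Check with in1 = 0, in3 = 1, in0 = 1 and in2=0:
t1 = in3 NAND in2 = 1 NAND 0 = 1
t2 = NOT t1 = NOT 1 = 0
t3 = in0 AND t2 = 1 AND 0 = 0
t4 = t3 OR in1 = 0 OR 0 = 0
So t4 = 0.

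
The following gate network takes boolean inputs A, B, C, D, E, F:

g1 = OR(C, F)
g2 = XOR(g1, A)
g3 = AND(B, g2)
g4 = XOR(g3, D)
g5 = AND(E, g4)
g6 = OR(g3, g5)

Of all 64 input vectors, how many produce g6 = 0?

36

g6 = OR(g3, g5) must be 0, so both g3 = 0 and g5 = 0.
Enumerating the 64 input combinations, 36 give g6 = 0 and 28 give g6 = 1.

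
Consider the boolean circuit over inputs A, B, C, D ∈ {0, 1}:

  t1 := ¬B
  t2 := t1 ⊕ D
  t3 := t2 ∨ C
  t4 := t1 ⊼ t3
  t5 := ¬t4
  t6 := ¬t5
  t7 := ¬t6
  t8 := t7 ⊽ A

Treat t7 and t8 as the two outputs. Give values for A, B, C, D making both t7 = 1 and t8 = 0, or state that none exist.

A=0, B=0, C=0, D=0

Check with A=0, B=0, C=0, D=0:
t1 = ¬B = ¬0 = 1
t2 = t1 ⊕ D = 1 ⊕ 0 = 1
t3 = t2 ∨ C = 1 ∨ 0 = 1
t4 = t1 ⊼ t3 = 1 ⊼ 1 = 0
t5 = ¬t4 = ¬0 = 1
t6 = ¬t5 = ¬1 = 0
t7 = ¬t6 = ¬0 = 1
t8 = t7 ⊽ A = 1 ⊽ 0 = 0
So t7 = 1 and t8 = 0.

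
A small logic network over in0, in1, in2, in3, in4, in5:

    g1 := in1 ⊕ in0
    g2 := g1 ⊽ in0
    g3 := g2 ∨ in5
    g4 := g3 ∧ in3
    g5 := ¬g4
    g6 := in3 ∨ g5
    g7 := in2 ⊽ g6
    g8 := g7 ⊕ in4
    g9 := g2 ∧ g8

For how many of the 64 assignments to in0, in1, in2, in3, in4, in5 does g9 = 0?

g9 = g2 ∧ g8 must be 0, so at least one of g2, g8 is 0.
Enumerating the 64 input combinations, 56 give g9 = 0 and 8 give g9 = 1.

56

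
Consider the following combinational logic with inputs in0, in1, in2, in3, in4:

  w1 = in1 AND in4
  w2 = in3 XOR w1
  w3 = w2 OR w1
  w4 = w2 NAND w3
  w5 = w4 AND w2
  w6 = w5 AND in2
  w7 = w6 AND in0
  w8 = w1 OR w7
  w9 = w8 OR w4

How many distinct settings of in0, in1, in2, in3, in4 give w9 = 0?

12

w9 = w8 OR w4 must be 0, so both w8 = 0 and w4 = 0.
w8 = w1 OR w7 must be 0, so both w1 = 0 and w7 = 0.
w4 = w2 NAND w3 must be 0, so both w2 = 1 and w3 = 1.
Enumerating the 32 input combinations, 12 give w9 = 0 and 20 give w9 = 1.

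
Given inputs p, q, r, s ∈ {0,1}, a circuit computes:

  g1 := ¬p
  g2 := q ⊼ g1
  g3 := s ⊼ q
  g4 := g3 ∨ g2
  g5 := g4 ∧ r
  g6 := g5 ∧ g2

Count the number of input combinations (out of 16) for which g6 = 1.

6

g6 = g5 ∧ g2 must be 1, so both g5 = 1 and g2 = 1.
g5 = g4 ∧ r must be 1, so both g4 = 1 and r = 1.
Satisfying assignments:
  p=0, q=0, r=1, s=0
  p=0, q=0, r=1, s=1
  p=1, q=0, r=1, s=0
  p=1, q=0, r=1, s=1
  p=1, q=1, r=1, s=0
  p=1, q=1, r=1, s=1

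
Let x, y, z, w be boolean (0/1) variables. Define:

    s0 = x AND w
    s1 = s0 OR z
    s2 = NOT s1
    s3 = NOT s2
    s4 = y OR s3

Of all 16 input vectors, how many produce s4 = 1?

13

s4 = y OR s3 must be 1, so at least one of y, s3 is 1.
Enumerating the 16 input combinations, 13 give s4 = 1 and 3 give s4 = 0.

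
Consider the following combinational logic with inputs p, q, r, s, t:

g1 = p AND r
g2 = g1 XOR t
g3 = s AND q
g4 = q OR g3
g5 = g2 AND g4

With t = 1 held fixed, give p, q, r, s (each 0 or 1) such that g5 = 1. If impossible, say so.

p=0, q=1, r=1, s=1

g5 = g2 AND g4 must be 1, so both g2 = 1 and g4 = 1.
g2 = g1 XOR t must be 1, so g1 and t differ.
Check with t = 1 and p=0, q=1, r=1, s=1:
g1 = p AND r = 0 AND 1 = 0
g2 = g1 XOR t = 0 XOR 1 = 1
g3 = s AND q = 1 AND 1 = 1
g4 = q OR g3 = 1 OR 1 = 1
g5 = g2 AND g4 = 1 AND 1 = 1
So g5 = 1.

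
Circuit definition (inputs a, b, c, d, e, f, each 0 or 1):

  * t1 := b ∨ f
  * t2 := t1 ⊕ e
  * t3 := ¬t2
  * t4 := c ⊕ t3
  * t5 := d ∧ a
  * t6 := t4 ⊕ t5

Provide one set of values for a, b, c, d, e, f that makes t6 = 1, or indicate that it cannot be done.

a=0 b=1 c=0 d=1 e=1 f=0

Check with a=0 b=1 c=0 d=1 e=1 f=0:
t1 = b ∨ f = 1 ∨ 0 = 1
t2 = t1 ⊕ e = 1 ⊕ 1 = 0
t3 = ¬t2 = ¬0 = 1
t4 = c ⊕ t3 = 0 ⊕ 1 = 1
t5 = d ∧ a = 1 ∧ 0 = 0
t6 = t4 ⊕ t5 = 1 ⊕ 0 = 1
So t6 = 1 as required.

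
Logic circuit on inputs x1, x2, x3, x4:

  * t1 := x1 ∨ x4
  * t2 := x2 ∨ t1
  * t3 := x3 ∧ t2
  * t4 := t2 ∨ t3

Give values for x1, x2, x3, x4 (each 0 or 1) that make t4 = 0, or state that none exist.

x1=0 x2=0 x3=0 x4=0

t4 = t2 ∨ t3 must be 0, so both t2 = 0 and t3 = 0.
Check with x1=0 x2=0 x3=0 x4=0:
t1 = x1 ∨ x4 = 0 ∨ 0 = 0
t2 = x2 ∨ t1 = 0 ∨ 0 = 0
t3 = x3 ∧ t2 = 0 ∧ 0 = 0
t4 = t2 ∨ t3 = 0 ∨ 0 = 0
So t4 = 0 as required.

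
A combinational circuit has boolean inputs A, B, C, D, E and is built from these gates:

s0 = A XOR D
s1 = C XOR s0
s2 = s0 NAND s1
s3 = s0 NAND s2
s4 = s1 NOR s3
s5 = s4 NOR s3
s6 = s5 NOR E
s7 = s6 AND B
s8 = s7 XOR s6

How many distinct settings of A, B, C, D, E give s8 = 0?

24

s8 = s7 XOR s6 must be 0, so s7 and s6 are equal.
Enumerating the 32 input combinations, 24 give s8 = 0 and 8 give s8 = 1.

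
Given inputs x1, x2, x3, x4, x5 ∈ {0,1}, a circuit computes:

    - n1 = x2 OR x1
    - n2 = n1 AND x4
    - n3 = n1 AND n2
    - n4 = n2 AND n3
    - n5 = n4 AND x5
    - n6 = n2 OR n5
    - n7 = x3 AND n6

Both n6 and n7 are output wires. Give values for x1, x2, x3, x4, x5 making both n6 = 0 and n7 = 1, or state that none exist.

no solution exists

Across all 32 input combinations, none give both n6 = 0 and n7 = 1.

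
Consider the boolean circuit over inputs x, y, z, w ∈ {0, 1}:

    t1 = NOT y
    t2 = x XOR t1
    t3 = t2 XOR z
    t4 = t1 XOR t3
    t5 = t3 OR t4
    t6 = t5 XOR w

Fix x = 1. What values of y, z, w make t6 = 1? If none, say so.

y=1, z=0, w=0

Check with x = 1 and y=1, z=0, w=0:
t1 = NOT y = NOT 1 = 0
t2 = x XOR t1 = 1 XOR 0 = 1
t3 = t2 XOR z = 1 XOR 0 = 1
t4 = t1 XOR t3 = 0 XOR 1 = 1
t5 = t3 OR t4 = 1 OR 1 = 1
t6 = t5 XOR w = 1 XOR 0 = 1
So t6 = 1.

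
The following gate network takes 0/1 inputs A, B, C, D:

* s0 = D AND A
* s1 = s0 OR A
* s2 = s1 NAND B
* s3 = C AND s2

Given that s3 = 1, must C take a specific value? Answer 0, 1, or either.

s3 = C AND s2 must be 1, so both C = 1 and s2 = 1.
s2 = s1 NAND B must be 1, so at least one of s1, B is 0.
Every assignment with s3 = 1 has C = 1; there are 6 such assignment(s).

1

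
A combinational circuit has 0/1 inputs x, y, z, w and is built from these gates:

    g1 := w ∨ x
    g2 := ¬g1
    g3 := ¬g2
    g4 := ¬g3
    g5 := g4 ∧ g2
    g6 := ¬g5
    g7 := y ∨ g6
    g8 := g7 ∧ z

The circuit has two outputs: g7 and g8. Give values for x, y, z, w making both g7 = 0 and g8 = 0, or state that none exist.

x=0 y=0 z=0 w=0

Check with x=0 y=0 z=0 w=0:
g1 = w ∨ x = 0 ∨ 0 = 0
g2 = ¬g1 = ¬0 = 1
g3 = ¬g2 = ¬1 = 0
g4 = ¬g3 = ¬0 = 1
g5 = g4 ∧ g2 = 1 ∧ 1 = 1
g6 = ¬g5 = ¬1 = 0
g7 = y ∨ g6 = 0 ∨ 0 = 0
g8 = g7 ∧ z = 0 ∧ 0 = 0
So g7 = 0 and g8 = 0.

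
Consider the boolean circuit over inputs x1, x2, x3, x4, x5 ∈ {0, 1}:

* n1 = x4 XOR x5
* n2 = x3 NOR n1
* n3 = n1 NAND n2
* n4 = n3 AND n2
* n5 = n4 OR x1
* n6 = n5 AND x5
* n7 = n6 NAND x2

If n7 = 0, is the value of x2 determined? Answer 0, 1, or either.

1

n7 = n6 NAND x2 must be 0, so both n6 = 1 and x2 = 1.
n6 = n5 AND x5 must be 1, so both n5 = 1 and x5 = 1.
Every assignment with n7 = 0 has x2 = 1; there are 5 such assignment(s).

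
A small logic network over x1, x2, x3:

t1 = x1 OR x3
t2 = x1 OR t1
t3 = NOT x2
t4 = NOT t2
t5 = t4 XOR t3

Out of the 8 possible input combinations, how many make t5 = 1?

t5 = t4 XOR t3 must be 1, so t4 and t3 differ.
Enumerating the 8 input combinations, 4 give t5 = 1 and 4 give t5 = 0.

4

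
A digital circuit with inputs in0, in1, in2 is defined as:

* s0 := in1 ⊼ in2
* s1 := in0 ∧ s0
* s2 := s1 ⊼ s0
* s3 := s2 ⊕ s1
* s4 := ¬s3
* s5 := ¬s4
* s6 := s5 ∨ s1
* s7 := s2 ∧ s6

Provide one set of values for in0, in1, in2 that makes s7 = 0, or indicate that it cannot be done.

in0=1 in1=0 in2=0

s7 = s2 ∧ s6 must be 0, so at least one of s2, s6 is 0.
Check with in0=1 in1=0 in2=0:
s0 = in1 ⊼ in2 = 0 ⊼ 0 = 1
s1 = in0 ∧ s0 = 1 ∧ 1 = 1
s2 = s1 ⊼ s0 = 1 ⊼ 1 = 0
s3 = s2 ⊕ s1 = 0 ⊕ 1 = 1
s4 = ¬s3 = ¬1 = 0
s5 = ¬s4 = ¬0 = 1
s6 = s5 ∨ s1 = 1 ∨ 1 = 1
s7 = s2 ∧ s6 = 0 ∧ 1 = 0
So s7 = 0 as required.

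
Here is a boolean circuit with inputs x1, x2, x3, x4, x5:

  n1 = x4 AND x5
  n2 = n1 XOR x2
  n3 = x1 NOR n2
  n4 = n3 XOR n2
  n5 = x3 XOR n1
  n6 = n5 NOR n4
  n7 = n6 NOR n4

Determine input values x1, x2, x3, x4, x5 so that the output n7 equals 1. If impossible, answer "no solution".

x1=1, x2=0, x3=1, x4=1, x5=0

Check with x1=1, x2=0, x3=1, x4=1, x5=0:
n1 = x4 AND x5 = 1 AND 0 = 0
n2 = n1 XOR x2 = 0 XOR 0 = 0
n3 = x1 NOR n2 = 1 NOR 0 = 0
n4 = n3 XOR n2 = 0 XOR 0 = 0
n5 = x3 XOR n1 = 1 XOR 0 = 1
n6 = n5 NOR n4 = 1 NOR 0 = 0
n7 = n6 NOR n4 = 0 NOR 0 = 1
So n7 = 1 as required.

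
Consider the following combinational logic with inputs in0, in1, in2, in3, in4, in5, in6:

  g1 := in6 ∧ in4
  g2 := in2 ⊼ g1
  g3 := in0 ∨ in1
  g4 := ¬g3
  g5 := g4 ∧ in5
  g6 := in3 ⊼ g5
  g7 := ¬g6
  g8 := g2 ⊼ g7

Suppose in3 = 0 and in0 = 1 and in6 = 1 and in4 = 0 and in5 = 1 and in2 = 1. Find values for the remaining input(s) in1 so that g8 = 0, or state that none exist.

With in3 = 0 and in0 = 1 and in6 = 1 and in4 = 0 and in5 = 1 and in2 = 1 fixed, none of the 2 settings of in1 give g8 = 0.
For example, with in1=1:
g1 = in6 ∧ in4 = 1 ∧ 0 = 0
g2 = in2 ⊼ g1 = 1 ⊼ 0 = 1
g3 = in0 ∨ in1 = 1 ∨ 1 = 1
g4 = ¬g3 = ¬1 = 0
g5 = g4 ∧ in5 = 0 ∧ 1 = 0
g6 = in3 ⊼ g5 = 0 ⊼ 0 = 1
g7 = ¬g6 = ¬1 = 0
g8 = g2 ⊼ g7 = 1 ⊼ 0 = 1
giving g8 = 1 ≠ 0.

no solution exists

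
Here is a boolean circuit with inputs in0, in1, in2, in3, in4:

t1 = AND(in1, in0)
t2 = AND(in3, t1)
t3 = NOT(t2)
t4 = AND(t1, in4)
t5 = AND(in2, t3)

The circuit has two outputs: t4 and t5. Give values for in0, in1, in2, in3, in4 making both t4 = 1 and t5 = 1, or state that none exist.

in0=1 in1=1 in2=1 in3=0 in4=1

Check with in0=1 in1=1 in2=1 in3=0 in4=1:
t1 = AND(in1, in0) = AND(1, 1) = 1
t2 = AND(in3, t1) = AND(0, 1) = 0
t3 = NOT(t2) = NOT 0 = 1
t4 = AND(t1, in4) = AND(1, 1) = 1
t5 = AND(in2, t3) = AND(1, 1) = 1
So t4 = 1 and t5 = 1.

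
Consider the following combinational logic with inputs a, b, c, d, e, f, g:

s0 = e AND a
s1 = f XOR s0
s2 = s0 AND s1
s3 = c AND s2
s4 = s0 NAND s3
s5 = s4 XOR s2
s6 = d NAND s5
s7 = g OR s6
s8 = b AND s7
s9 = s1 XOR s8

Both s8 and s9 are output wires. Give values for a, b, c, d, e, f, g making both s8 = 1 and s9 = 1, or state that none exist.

Check with a=1 b=1 c=1 d=0 e=1 f=1 g=1:
s0 = e AND a = 1 AND 1 = 1
s1 = f XOR s0 = 1 XOR 1 = 0
s2 = s0 AND s1 = 1 AND 0 = 0
s3 = c AND s2 = 1 AND 0 = 0
s4 = s0 NAND s3 = 1 NAND 0 = 1
s5 = s4 XOR s2 = 1 XOR 0 = 1
s6 = d NAND s5 = 0 NAND 1 = 1
s7 = g OR s6 = 1 OR 1 = 1
s8 = b AND s7 = 1 AND 1 = 1
s9 = s1 XOR s8 = 0 XOR 1 = 1
So s8 = 1 and s9 = 1.

a=1 b=1 c=1 d=0 e=1 f=1 g=1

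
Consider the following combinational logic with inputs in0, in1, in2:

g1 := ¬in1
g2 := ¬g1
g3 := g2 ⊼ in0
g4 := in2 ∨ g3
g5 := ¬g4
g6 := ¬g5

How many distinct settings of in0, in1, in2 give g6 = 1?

7

g6 = ¬g5 must be 1, so g5 = 0.
Enumerating the 8 input combinations, 7 give g6 = 1 and 1 give g6 = 0.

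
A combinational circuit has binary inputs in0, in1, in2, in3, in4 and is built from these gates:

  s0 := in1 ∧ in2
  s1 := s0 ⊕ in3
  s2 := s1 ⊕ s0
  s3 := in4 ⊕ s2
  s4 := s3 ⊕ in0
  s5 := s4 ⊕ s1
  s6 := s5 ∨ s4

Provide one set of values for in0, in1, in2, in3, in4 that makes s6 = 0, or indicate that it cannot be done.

s6 = s5 ∨ s4 must be 0, so both s5 = 0 and s4 = 0.
s5 = s4 ⊕ s1 must be 0, so s4 and s1 are equal.
s4 = s3 ⊕ in0 must be 0, so s3 and in0 are equal.
Check with in0=1 in1=0 in2=1 in3=0 in4=1:
s0 = in1 ∧ in2 = 0 ∧ 1 = 0
s1 = s0 ⊕ in3 = 0 ⊕ 0 = 0
s2 = s1 ⊕ s0 = 0 ⊕ 0 = 0
s3 = in4 ⊕ s2 = 1 ⊕ 0 = 1
s4 = s3 ⊕ in0 = 1 ⊕ 1 = 0
s5 = s4 ⊕ s1 = 0 ⊕ 0 = 0
s6 = s5 ∨ s4 = 0 ∨ 0 = 0
So s6 = 0 as required.

in0=1 in1=0 in2=1 in3=0 in4=1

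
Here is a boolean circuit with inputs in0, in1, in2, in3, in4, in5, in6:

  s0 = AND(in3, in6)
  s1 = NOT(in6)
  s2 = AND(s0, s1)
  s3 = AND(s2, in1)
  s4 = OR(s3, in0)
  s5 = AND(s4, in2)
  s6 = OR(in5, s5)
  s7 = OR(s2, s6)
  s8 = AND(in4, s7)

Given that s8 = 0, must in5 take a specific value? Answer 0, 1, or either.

Both values of in5 occur among assignments with s8 = 0:
  in5=0: in0=0, in1=0, in2=0, in3=0, in4=0, in5=0, in6=0
  in5=1: in0=0, in1=0, in2=0, in3=0, in4=0, in5=1, in6=0

either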